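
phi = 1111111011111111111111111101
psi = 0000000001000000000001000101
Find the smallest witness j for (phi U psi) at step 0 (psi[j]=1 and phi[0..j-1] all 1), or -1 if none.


(phi U psi) at 0: need smallest j with psi[j]=1 and phi[i]=1 for all i in [0,j).
Scan from step 0:
  step 0: phi=1, psi=0 -> continue
  step 1: phi=1, psi=0 -> continue
  step 2: phi=1, psi=0 -> continue
  step 3: phi=1, psi=0 -> continue
  step 7: phi=0 -> phi-prefix broken from here
  step 9: psi=1 but phi already failed -> not a witness
  step 21: psi=1 but phi already failed -> not a witness
  step 25: psi=1 but phi already failed -> not a witness
  step 27: psi=1 but phi already failed -> not a witness
  end of trace: no witness -> -1
Witness step = -1

-1


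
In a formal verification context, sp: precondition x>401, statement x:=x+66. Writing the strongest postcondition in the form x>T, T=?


Formula: sp(P, x:=E) = exists old_x. (x = E[old_x/x]) AND P[old_x/x] (old_x is the value of x before the assignment; eliminate old_x by solving x = E[old_x/x] for old_x)
Step 1: Precondition P: x>401, i.e. old_x > 401
Step 2: Assignment gives x = old_x + 66, so old_x = x - 66
Step 3: Substitute into P: x - 66 > 401
Step 4: Simplify: x > 401+66 = 467

467


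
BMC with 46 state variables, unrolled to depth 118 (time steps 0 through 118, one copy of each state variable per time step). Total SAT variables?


BMC unrolls to depth k, creating one copy of each state var for steps 0..k.
Step count = 118 + 1 = 119 (steps 0 through 118)
Vars per step = 46
Total = 46 * 119 = 5474

5474


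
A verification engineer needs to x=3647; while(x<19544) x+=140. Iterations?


Step 1: x goes from 3647 toward 19544 by 140; the body runs while x<19544, so iterations = ceil((bound-start)/step)
Step 2: Distance=15897
Step 3: ceil(15897/140)=114

114


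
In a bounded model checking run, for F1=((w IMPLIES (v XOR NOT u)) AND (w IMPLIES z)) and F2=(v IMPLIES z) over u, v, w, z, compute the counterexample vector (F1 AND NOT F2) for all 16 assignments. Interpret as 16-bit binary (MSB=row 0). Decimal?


F1 = ((w IMPLIES (v XOR NOT u)) AND (w IMPLIES z))
F2 = (v IMPLIES z)
Counterexample to F1=>F2 is where F1=1 and F2=0.
Evaluate each row (bits = u,v,w,z, MSB first):
  row 0 [0000]: F1=1 F2=1 -> F1&~F2 -> 0
  row 1 [0001]: F1=1 F2=1 -> F1&~F2 -> 0
  row 2 [0010]: F1=0 F2=1 -> F1&~F2 -> 0
  row 3 [0011]: F1=1 F2=1 -> F1&~F2 -> 0
  row 4 [0100]: F1=1 F2=0 -> F1&~F2 -> 1
  row 5 [0101]: F1=1 F2=1 -> F1&~F2 -> 0
  row 6 [0110]: F1=0 F2=0 -> F1&~F2 -> 0
  row 7 [0111]: F1=0 F2=1 -> F1&~F2 -> 0
  row 8 [1000]: F1=1 F2=1 -> F1&~F2 -> 0
  row 9 [1001]: F1=1 F2=1 -> F1&~F2 -> 0
  row 10 [1010]: F1=0 F2=1 -> F1&~F2 -> 0
  row 11 [1011]: F1=0 F2=1 -> F1&~F2 -> 0
  row 12 [1100]: F1=1 F2=0 -> F1&~F2 -> 1
  row 13 [1101]: F1=1 F2=1 -> F1&~F2 -> 0
  row 14 [1110]: F1=0 F2=0 -> F1&~F2 -> 0
  row 15 [1111]: F1=1 F2=1 -> F1&~F2 -> 0
Full result column, 4 rows per line (u,v fixed per line; w,z runs 00..11 left to right):
  rows 0-3 [u,v=00]: 0000  = hex 0
  rows 4-7 [u,v=01]: 1000  = hex 8
  rows 8-11 [u,v=10]: 0000  = hex 0
  rows 12-15 [u,v=11]: 1000  = hex 8
Counterexample vector (row 0 .. row 15) = 0000100000001000
Output column grouped in 4s = 0000 1000 0000 1000 = 0x0808
Convert to decimal digit by digit (value = value*16 + digit):
  0 -> 0
  0*16 + 8 = 8
  8*16 + 0 = 128
  128*16 + 8 = 2056
Decimal = 2056

2056


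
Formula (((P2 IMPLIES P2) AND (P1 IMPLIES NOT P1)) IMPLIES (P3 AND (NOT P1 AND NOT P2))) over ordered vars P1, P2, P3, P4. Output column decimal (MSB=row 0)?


Formula: (((P2 IMPLIES P2) AND (P1 IMPLIES NOT P1)) IMPLIES (P3 AND (NOT P1 AND NOT P2))) over P1, P2, P3, P4 (16 rows)
Evaluate each row (bits = P1,P2,P3,P4, MSB first):
  row 0 [0000]: (((0 IMPLIES 0) AND (0 IMPLIES NOT 0)) IMPLIES (0 AND (NOT 0 AND NOT 0))) -> 0
  row 1 [0001]: (((0 IMPLIES 0) AND (0 IMPLIES NOT 0)) IMPLIES (0 AND (NOT 0 AND NOT 0))) -> 0
  row 2 [0010]: (((0 IMPLIES 0) AND (0 IMPLIES NOT 0)) IMPLIES (1 AND (NOT 0 AND NOT 0))) -> 1
  row 3 [0011]: (((0 IMPLIES 0) AND (0 IMPLIES NOT 0)) IMPLIES (1 AND (NOT 0 AND NOT 0))) -> 1
  row 4 [0100]: (((1 IMPLIES 1) AND (0 IMPLIES NOT 0)) IMPLIES (0 AND (NOT 0 AND NOT 1))) -> 0
  row 5 [0101]: (((1 IMPLIES 1) AND (0 IMPLIES NOT 0)) IMPLIES (0 AND (NOT 0 AND NOT 1))) -> 0
  row 6 [0110]: (((1 IMPLIES 1) AND (0 IMPLIES NOT 0)) IMPLIES (1 AND (NOT 0 AND NOT 1))) -> 0
  row 7 [0111]: (((1 IMPLIES 1) AND (0 IMPLIES NOT 0)) IMPLIES (1 AND (NOT 0 AND NOT 1))) -> 0
  row 8 [1000]: (((0 IMPLIES 0) AND (1 IMPLIES NOT 1)) IMPLIES (0 AND (NOT 1 AND NOT 0))) -> 1
  row 9 [1001]: (((0 IMPLIES 0) AND (1 IMPLIES NOT 1)) IMPLIES (0 AND (NOT 1 AND NOT 0))) -> 1
  row 10 [1010]: (((0 IMPLIES 0) AND (1 IMPLIES NOT 1)) IMPLIES (1 AND (NOT 1 AND NOT 0))) -> 1
  row 11 [1011]: (((0 IMPLIES 0) AND (1 IMPLIES NOT 1)) IMPLIES (1 AND (NOT 1 AND NOT 0))) -> 1
  row 12 [1100]: (((1 IMPLIES 1) AND (1 IMPLIES NOT 1)) IMPLIES (0 AND (NOT 1 AND NOT 1))) -> 1
  row 13 [1101]: (((1 IMPLIES 1) AND (1 IMPLIES NOT 1)) IMPLIES (0 AND (NOT 1 AND NOT 1))) -> 1
  row 14 [1110]: (((1 IMPLIES 1) AND (1 IMPLIES NOT 1)) IMPLIES (1 AND (NOT 1 AND NOT 1))) -> 1
  row 15 [1111]: (((1 IMPLIES 1) AND (1 IMPLIES NOT 1)) IMPLIES (1 AND (NOT 1 AND NOT 1))) -> 1
Full result column, 4 rows per line (P1,P2 fixed per line; P3,P4 runs 00..11 left to right):
  rows 0-3 [P1,P2=00]: 0011  = hex 3
  rows 4-7 [P1,P2=01]: 0000  = hex 0
  rows 8-11 [P1,P2=10]: 1111  = hex F
  rows 12-15 [P1,P2=11]: 1111  = hex F
Output column (row 0 .. row 15) = 0011000011111111
Output column grouped in 4s = 0011 0000 1111 1111 = 0x30FF
Convert to decimal digit by digit (value = value*16 + digit):
  3 -> 3
  3*16 + 0 = 48
  48*16 + 15 (F) = 783
  783*16 + 15 (F) = 12543
Decimal = 12543

12543


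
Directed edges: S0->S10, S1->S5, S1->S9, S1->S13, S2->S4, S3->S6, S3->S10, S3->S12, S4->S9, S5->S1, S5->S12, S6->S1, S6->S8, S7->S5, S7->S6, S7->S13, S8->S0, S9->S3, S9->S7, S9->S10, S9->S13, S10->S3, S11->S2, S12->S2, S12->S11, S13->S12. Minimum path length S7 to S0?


BFS layer-by-layer from S7:
  dist 0: {S7}
  dist 1: {S5, S6, S13}
  dist 2: {S1, S8, S12}
  dist 3: {S0, S2, S9, S11}
  -> S0 reached at distance 3
Shortest path length = 3

3


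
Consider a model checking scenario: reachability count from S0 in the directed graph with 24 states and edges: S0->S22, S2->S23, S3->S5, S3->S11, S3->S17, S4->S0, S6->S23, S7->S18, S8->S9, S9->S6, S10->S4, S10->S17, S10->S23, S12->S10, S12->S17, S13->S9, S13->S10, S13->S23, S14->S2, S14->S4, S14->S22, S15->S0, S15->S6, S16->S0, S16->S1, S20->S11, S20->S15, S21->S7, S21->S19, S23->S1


BFS from S0:
  layer 0: {S0}
  layer 1: {S22}
Reachable set: {S0, S22}
Count = 2

2


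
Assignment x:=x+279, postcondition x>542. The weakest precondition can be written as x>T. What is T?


Formula: wp(x:=E, P) = P[E/x] (substitute E for x in postcondition)
Step 1: Postcondition: x>542
Step 2: Substitute x+279 for x: x+279>542
Step 3: Solve for x: x > 542-279 = 263

263


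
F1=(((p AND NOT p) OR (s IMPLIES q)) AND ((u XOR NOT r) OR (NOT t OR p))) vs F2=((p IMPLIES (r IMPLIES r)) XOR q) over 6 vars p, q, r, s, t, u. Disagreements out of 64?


F1 = (((p AND NOT p) OR (s IMPLIES q)) AND ((u XOR NOT r) OR (NOT t OR p)))
F2 = ((p IMPLIES (r IMPLIES r)) XOR q)
Evaluate both on each of 64 rows (bits = p,q,r,s,t,u):
  row 0 [000000]: F1=1 F2=1 -> 0
  row 1 [000001]: F1=1 F2=1 -> 0
  row 2 [000010]: F1=1 F2=1 -> 0
  row 3 [000011]: F1=0 F2=1 (differ) -> 1
  row 4 [000100]: F1=0 F2=1 (differ) -> 1
  (every remaining row is evaluated the same way; all 64 results are listed next)
Full result column, 8 rows per line (p,q,r fixed per line; s,t,u runs 000..111 left to right):
  rows 0-7 [p,q,r=000]: 00011111  (ones: 5)
  rows 8-15 [p,q,r=001]: 00101111  (ones: 5)
  rows 16-23 [p,q,r=010]: 11101110  (ones: 6)
  rows 24-31 [p,q,r=011]: 11011101  (ones: 6)
  rows 32-39 [p,q,r=100]: 00001111  (ones: 4)
  rows 40-47 [p,q,r=101]: 00001111  (ones: 4)
  rows 48-55 [p,q,r=110]: 11111111  (ones: 8)
  rows 56-63 [p,q,r=111]: 11111111  (ones: 8)
Disagreements = 5+5+6+6+4+4+8+8 = 46

46


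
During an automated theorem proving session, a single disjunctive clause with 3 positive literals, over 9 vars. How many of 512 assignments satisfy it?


Step 1: Total=2^9=512
Step 2: Unsat when all 3 false: 2^6=64
Step 3: Sat=512-64=448

448


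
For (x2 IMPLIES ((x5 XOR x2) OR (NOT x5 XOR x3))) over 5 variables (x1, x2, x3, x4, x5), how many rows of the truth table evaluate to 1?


Formula: (x2 IMPLIES ((x5 XOR x2) OR (NOT x5 XOR x3))) over 5 vars (32 rows)
Evaluate each row (x1, x2, x3, x4, x5 as bits, MSB first):
  row 0 [00000]: (0 IMPLIES ((0 XOR 0) OR (NOT 0 XOR 0))) -> 1
  row 1 [00001]: (0 IMPLIES ((1 XOR 0) OR (NOT 1 XOR 0))) -> 1
  row 2 [00010]: (0 IMPLIES ((0 XOR 0) OR (NOT 0 XOR 0))) -> 1
  row 3 [00011]: (0 IMPLIES ((1 XOR 0) OR (NOT 1 XOR 0))) -> 1
  row 4 [00100]: (0 IMPLIES ((0 XOR 0) OR (NOT 0 XOR 1))) -> 1
  row 5 [00101]: (0 IMPLIES ((1 XOR 0) OR (NOT 1 XOR 1))) -> 1
  row 6 [00110]: (0 IMPLIES ((0 XOR 0) OR (NOT 0 XOR 1))) -> 1
  row 7 [00111]: (0 IMPLIES ((1 XOR 0) OR (NOT 1 XOR 1))) -> 1
  row 8 [01000]: (1 IMPLIES ((0 XOR 1) OR (NOT 0 XOR 0))) -> 1
  row 9 [01001]: (1 IMPLIES ((1 XOR 1) OR (NOT 1 XOR 0))) -> 0
  row 10 [01010]: (1 IMPLIES ((0 XOR 1) OR (NOT 0 XOR 0))) -> 1
  row 11 [01011]: (1 IMPLIES ((1 XOR 1) OR (NOT 1 XOR 0))) -> 0
  row 12 [01100]: (1 IMPLIES ((0 XOR 1) OR (NOT 0 XOR 1))) -> 1
  row 13 [01101]: (1 IMPLIES ((1 XOR 1) OR (NOT 1 XOR 1))) -> 1
  row 14 [01110]: (1 IMPLIES ((0 XOR 1) OR (NOT 0 XOR 1))) -> 1
  row 15 [01111]: (1 IMPLIES ((1 XOR 1) OR (NOT 1 XOR 1))) -> 1
  row 16 [10000]: (0 IMPLIES ((0 XOR 0) OR (NOT 0 XOR 0))) -> 1
  row 17 [10001]: (0 IMPLIES ((1 XOR 0) OR (NOT 1 XOR 0))) -> 1
  row 18 [10010]: (0 IMPLIES ((0 XOR 0) OR (NOT 0 XOR 0))) -> 1
  row 19 [10011]: (0 IMPLIES ((1 XOR 0) OR (NOT 1 XOR 0))) -> 1
  row 20 [10100]: (0 IMPLIES ((0 XOR 0) OR (NOT 0 XOR 1))) -> 1
  row 21 [10101]: (0 IMPLIES ((1 XOR 0) OR (NOT 1 XOR 1))) -> 1
  row 22 [10110]: (0 IMPLIES ((0 XOR 0) OR (NOT 0 XOR 1))) -> 1
  row 23 [10111]: (0 IMPLIES ((1 XOR 0) OR (NOT 1 XOR 1))) -> 1
  row 24 [11000]: (1 IMPLIES ((0 XOR 1) OR (NOT 0 XOR 0))) -> 1
  row 25 [11001]: (1 IMPLIES ((1 XOR 1) OR (NOT 1 XOR 0))) -> 0
  row 26 [11010]: (1 IMPLIES ((0 XOR 1) OR (NOT 0 XOR 0))) -> 1
  row 27 [11011]: (1 IMPLIES ((1 XOR 1) OR (NOT 1 XOR 0))) -> 0
  row 28 [11100]: (1 IMPLIES ((0 XOR 1) OR (NOT 0 XOR 1))) -> 1
  row 29 [11101]: (1 IMPLIES ((1 XOR 1) OR (NOT 1 XOR 1))) -> 1
  row 30 [11110]: (1 IMPLIES ((0 XOR 1) OR (NOT 0 XOR 1))) -> 1
  row 31 [11111]: (1 IMPLIES ((1 XOR 1) OR (NOT 1 XOR 1))) -> 1
Full result column, 8 rows per line (x1,x2 fixed per line; x3,x4,x5 runs 000..111 left to right):
  rows 0-7 [x1,x2=00]: 11111111  (ones: 8)
  rows 8-15 [x1,x2=01]: 10101111  (ones: 6)
  rows 16-23 [x1,x2=10]: 11111111  (ones: 8)
  rows 24-31 [x1,x2=11]: 10101111  (ones: 6)
Count of 1-rows = 8+6+8+6 = 28

28


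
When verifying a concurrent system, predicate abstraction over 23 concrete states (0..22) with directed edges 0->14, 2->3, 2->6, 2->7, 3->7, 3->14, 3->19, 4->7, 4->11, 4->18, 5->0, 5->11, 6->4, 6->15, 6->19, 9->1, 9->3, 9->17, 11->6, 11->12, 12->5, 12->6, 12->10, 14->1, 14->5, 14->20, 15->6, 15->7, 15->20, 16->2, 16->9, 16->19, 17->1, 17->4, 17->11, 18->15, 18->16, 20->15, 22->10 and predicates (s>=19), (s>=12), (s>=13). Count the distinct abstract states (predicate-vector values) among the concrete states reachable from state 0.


BFS from 0:
Concrete reachable: {0, 1, 2, 3, 4, 5, 6, 7, 9, 10, 11, 12, 14, 15, 16, 17, 18, 19, 20}
Abstract via predicates (s>=19), (s>=12), (s>=13):
  (0,0,0) <- {0, 1, 2, 3, 4, 5, 6, 7, 9, 10, 11}
  (0,1,0) <- {12}
  (0,1,1) <- {14, 15, 16, 17, 18}
  (1,1,1) <- {19, 20}
Distinct abstract states = 4

4


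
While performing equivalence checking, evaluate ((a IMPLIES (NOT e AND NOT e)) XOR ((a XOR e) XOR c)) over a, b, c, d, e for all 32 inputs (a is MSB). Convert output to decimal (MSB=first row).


Formula: ((a IMPLIES (NOT e AND NOT e)) XOR ((a XOR e) XOR c)) over a, b, c, d, e (32 rows)
Evaluate each row (bits = a,b,c,d,e, MSB first):
  row 0 [00000]: ((0 IMPLIES (NOT 0 AND NOT 0)) XOR ((0 XOR 0) XOR 0)) -> 1
  row 1 [00001]: ((0 IMPLIES (NOT 1 AND NOT 1)) XOR ((0 XOR 1) XOR 0)) -> 0
  row 2 [00010]: ((0 IMPLIES (NOT 0 AND NOT 0)) XOR ((0 XOR 0) XOR 0)) -> 1
  row 3 [00011]: ((0 IMPLIES (NOT 1 AND NOT 1)) XOR ((0 XOR 1) XOR 0)) -> 0
  row 4 [00100]: ((0 IMPLIES (NOT 0 AND NOT 0)) XOR ((0 XOR 0) XOR 1)) -> 0
  row 5 [00101]: ((0 IMPLIES (NOT 1 AND NOT 1)) XOR ((0 XOR 1) XOR 1)) -> 1
  row 6 [00110]: ((0 IMPLIES (NOT 0 AND NOT 0)) XOR ((0 XOR 0) XOR 1)) -> 0
  row 7 [00111]: ((0 IMPLIES (NOT 1 AND NOT 1)) XOR ((0 XOR 1) XOR 1)) -> 1
  row 8 [01000]: ((0 IMPLIES (NOT 0 AND NOT 0)) XOR ((0 XOR 0) XOR 0)) -> 1
  row 9 [01001]: ((0 IMPLIES (NOT 1 AND NOT 1)) XOR ((0 XOR 1) XOR 0)) -> 0
  row 10 [01010]: ((0 IMPLIES (NOT 0 AND NOT 0)) XOR ((0 XOR 0) XOR 0)) -> 1
  row 11 [01011]: ((0 IMPLIES (NOT 1 AND NOT 1)) XOR ((0 XOR 1) XOR 0)) -> 0
  row 12 [01100]: ((0 IMPLIES (NOT 0 AND NOT 0)) XOR ((0 XOR 0) XOR 1)) -> 0
  row 13 [01101]: ((0 IMPLIES (NOT 1 AND NOT 1)) XOR ((0 XOR 1) XOR 1)) -> 1
  row 14 [01110]: ((0 IMPLIES (NOT 0 AND NOT 0)) XOR ((0 XOR 0) XOR 1)) -> 0
  row 15 [01111]: ((0 IMPLIES (NOT 1 AND NOT 1)) XOR ((0 XOR 1) XOR 1)) -> 1
  row 16 [10000]: ((1 IMPLIES (NOT 0 AND NOT 0)) XOR ((1 XOR 0) XOR 0)) -> 0
  row 17 [10001]: ((1 IMPLIES (NOT 1 AND NOT 1)) XOR ((1 XOR 1) XOR 0)) -> 0
  row 18 [10010]: ((1 IMPLIES (NOT 0 AND NOT 0)) XOR ((1 XOR 0) XOR 0)) -> 0
  row 19 [10011]: ((1 IMPLIES (NOT 1 AND NOT 1)) XOR ((1 XOR 1) XOR 0)) -> 0
  row 20 [10100]: ((1 IMPLIES (NOT 0 AND NOT 0)) XOR ((1 XOR 0) XOR 1)) -> 1
  row 21 [10101]: ((1 IMPLIES (NOT 1 AND NOT 1)) XOR ((1 XOR 1) XOR 1)) -> 1
  row 22 [10110]: ((1 IMPLIES (NOT 0 AND NOT 0)) XOR ((1 XOR 0) XOR 1)) -> 1
  row 23 [10111]: ((1 IMPLIES (NOT 1 AND NOT 1)) XOR ((1 XOR 1) XOR 1)) -> 1
  row 24 [11000]: ((1 IMPLIES (NOT 0 AND NOT 0)) XOR ((1 XOR 0) XOR 0)) -> 0
  row 25 [11001]: ((1 IMPLIES (NOT 1 AND NOT 1)) XOR ((1 XOR 1) XOR 0)) -> 0
  row 26 [11010]: ((1 IMPLIES (NOT 0 AND NOT 0)) XOR ((1 XOR 0) XOR 0)) -> 0
  row 27 [11011]: ((1 IMPLIES (NOT 1 AND NOT 1)) XOR ((1 XOR 1) XOR 0)) -> 0
  row 28 [11100]: ((1 IMPLIES (NOT 0 AND NOT 0)) XOR ((1 XOR 0) XOR 1)) -> 1
  row 29 [11101]: ((1 IMPLIES (NOT 1 AND NOT 1)) XOR ((1 XOR 1) XOR 1)) -> 1
  row 30 [11110]: ((1 IMPLIES (NOT 0 AND NOT 0)) XOR ((1 XOR 0) XOR 1)) -> 1
  row 31 [11111]: ((1 IMPLIES (NOT 1 AND NOT 1)) XOR ((1 XOR 1) XOR 1)) -> 1
Full result column, 4 rows per line (a,b,c fixed per line; d,e runs 00..11 left to right):
  rows 0-3 [a,b,c=000]: 1010  = hex A
  rows 4-7 [a,b,c=001]: 0101  = hex 5
  rows 8-11 [a,b,c=010]: 1010  = hex A
  rows 12-15 [a,b,c=011]: 0101  = hex 5
  rows 16-19 [a,b,c=100]: 0000  = hex 0
  rows 20-23 [a,b,c=101]: 1111  = hex F
  rows 24-27 [a,b,c=110]: 0000  = hex 0
  rows 28-31 [a,b,c=111]: 1111  = hex F
Output column (row 0 .. row 31) = 10100101101001010000111100001111
Output column grouped in 4s = 1010 0101 1010 0101 0000 1111 0000 1111 = 0xA5A50F0F
Convert to decimal digit by digit (value = value*16 + digit):
  A -> 10
  10*16 + 5 = 165
  165*16 + 10 (A) = 2650
  2650*16 + 5 = 42405
  42405*16 + 0 = 678480
  678480*16 + 15 (F) = 10855695
  10855695*16 + 0 = 173691120
  173691120*16 + 15 (F) = 2779057935
Decimal = 2779057935

2779057935


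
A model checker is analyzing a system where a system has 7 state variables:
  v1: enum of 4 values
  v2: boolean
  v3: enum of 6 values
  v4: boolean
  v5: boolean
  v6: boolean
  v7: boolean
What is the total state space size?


State space = product of domain sizes of all variables.
Domain sizes:
  v1 (enum of 4 values): 4
  v2 (boolean): 2
  v3 (enum of 6 values): 6
  v4 (boolean): 2
  v5 (boolean): 2
  v6 (boolean): 2
  v7 (boolean): 2
Product = 4 * 2 * 6 * 2 * 2 * 2 * 2 = 768

768


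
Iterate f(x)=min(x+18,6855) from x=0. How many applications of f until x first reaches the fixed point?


Step 1: x=0, cap=6855, increment=18
Step 2: x grows by 18 each step until capped at 6855; fixed point is x=6855
Step 3: iterations = ceil(6855/18) = 381

381


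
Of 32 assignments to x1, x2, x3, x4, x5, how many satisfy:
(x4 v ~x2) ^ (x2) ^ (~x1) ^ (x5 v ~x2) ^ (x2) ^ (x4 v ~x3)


CNF with 6 clauses over 5 vars (32 assignments).
An assignment satisfies CNF iff every clause has >=1 true literal.
Check each row (bits = x1,x2,x3,x4,x5; clause T/F shown):
  row 0 [00000]: clauses=TFTTFT -> 0
  row 1 [00001]: clauses=TFTTFT -> 0
  row 2 [00010]: clauses=TFTTFT -> 0
  row 3 [00011]: clauses=TFTTFT -> 0
  row 4 [00100]: clauses=TFTTFF -> 0
  row 5 [00101]: clauses=TFTTFF -> 0
  row 6 [00110]: clauses=TFTTFT -> 0
  row 7 [00111]: clauses=TFTTFT -> 0
  row 8 [01000]: clauses=FTTFTT -> 0
  row 9 [01001]: clauses=FTTTTT -> 0
  row 10 [01010]: clauses=TTTFTT -> 0
  row 11 [01011]: clauses=TTTTTT -> 1
  row 12 [01100]: clauses=FTTFTF -> 0
  row 13 [01101]: clauses=FTTTTF -> 0
  row 14 [01110]: clauses=TTTFTT -> 0
  row 15 [01111]: clauses=TTTTTT -> 1
  row 16 [10000]: clauses=TFFTFT -> 0
  row 17 [10001]: clauses=TFFTFT -> 0
  row 18 [10010]: clauses=TFFTFT -> 0
  row 19 [10011]: clauses=TFFTFT -> 0
  row 20 [10100]: clauses=TFFTFF -> 0
  row 21 [10101]: clauses=TFFTFF -> 0
  row 22 [10110]: clauses=TFFTFT -> 0
  row 23 [10111]: clauses=TFFTFT -> 0
  row 24 [11000]: clauses=FTFFTT -> 0
  row 25 [11001]: clauses=FTFTTT -> 0
  row 26 [11010]: clauses=TTFFTT -> 0
  row 27 [11011]: clauses=TTFTTT -> 0
  row 28 [11100]: clauses=FTFFTF -> 0
  row 29 [11101]: clauses=FTFTTF -> 0
  row 30 [11110]: clauses=TTFFTT -> 0
  row 31 [11111]: clauses=TTFTTT -> 0
Full result column, 8 rows per line (x1,x2 fixed per line; x3,x4,x5 runs 000..111 left to right):
  rows 0-7 [x1,x2=00]: 00000000  (ones: 0)
  rows 8-15 [x1,x2=01]: 00010001  (ones: 2)
  rows 16-23 [x1,x2=10]: 00000000  (ones: 0)
  rows 24-31 [x1,x2=11]: 00000000  (ones: 0)
Satisfying assignments = 0+2+0+0 = 2

2


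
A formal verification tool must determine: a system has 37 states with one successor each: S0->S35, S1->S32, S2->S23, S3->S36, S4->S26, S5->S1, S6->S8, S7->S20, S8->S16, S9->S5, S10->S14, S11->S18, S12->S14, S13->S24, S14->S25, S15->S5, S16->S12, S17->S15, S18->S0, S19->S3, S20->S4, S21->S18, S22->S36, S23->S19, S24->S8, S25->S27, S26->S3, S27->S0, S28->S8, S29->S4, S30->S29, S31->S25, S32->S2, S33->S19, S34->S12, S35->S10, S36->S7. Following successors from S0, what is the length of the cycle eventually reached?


Trace from S0 until a state repeats:
  S0 -> S35 -> S10 -> S14 -> S25 -> S27 -> S0
S0 first seen at step 0, revisited at step 6.
Cycle length = 6 - 0 = 6

6


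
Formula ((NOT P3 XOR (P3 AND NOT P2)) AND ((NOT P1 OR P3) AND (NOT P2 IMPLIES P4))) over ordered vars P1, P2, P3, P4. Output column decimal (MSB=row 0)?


Formula: ((NOT P3 XOR (P3 AND NOT P2)) AND ((NOT P1 OR P3) AND (NOT P2 IMPLIES P4))) over P1, P2, P3, P4 (16 rows)
Evaluate each row (bits = P1,P2,P3,P4, MSB first):
  row 0 [0000]: ((NOT 0 XOR (0 AND NOT 0)) AND ((NOT 0 OR 0) AND (NOT 0 IMPLIES 0))) -> 0
  row 1 [0001]: ((NOT 0 XOR (0 AND NOT 0)) AND ((NOT 0 OR 0) AND (NOT 0 IMPLIES 1))) -> 1
  row 2 [0010]: ((NOT 1 XOR (1 AND NOT 0)) AND ((NOT 0 OR 1) AND (NOT 0 IMPLIES 0))) -> 0
  row 3 [0011]: ((NOT 1 XOR (1 AND NOT 0)) AND ((NOT 0 OR 1) AND (NOT 0 IMPLIES 1))) -> 1
  row 4 [0100]: ((NOT 0 XOR (0 AND NOT 1)) AND ((NOT 0 OR 0) AND (NOT 1 IMPLIES 0))) -> 1
  row 5 [0101]: ((NOT 0 XOR (0 AND NOT 1)) AND ((NOT 0 OR 0) AND (NOT 1 IMPLIES 1))) -> 1
  row 6 [0110]: ((NOT 1 XOR (1 AND NOT 1)) AND ((NOT 0 OR 1) AND (NOT 1 IMPLIES 0))) -> 0
  row 7 [0111]: ((NOT 1 XOR (1 AND NOT 1)) AND ((NOT 0 OR 1) AND (NOT 1 IMPLIES 1))) -> 0
  row 8 [1000]: ((NOT 0 XOR (0 AND NOT 0)) AND ((NOT 1 OR 0) AND (NOT 0 IMPLIES 0))) -> 0
  row 9 [1001]: ((NOT 0 XOR (0 AND NOT 0)) AND ((NOT 1 OR 0) AND (NOT 0 IMPLIES 1))) -> 0
  row 10 [1010]: ((NOT 1 XOR (1 AND NOT 0)) AND ((NOT 1 OR 1) AND (NOT 0 IMPLIES 0))) -> 0
  row 11 [1011]: ((NOT 1 XOR (1 AND NOT 0)) AND ((NOT 1 OR 1) AND (NOT 0 IMPLIES 1))) -> 1
  row 12 [1100]: ((NOT 0 XOR (0 AND NOT 1)) AND ((NOT 1 OR 0) AND (NOT 1 IMPLIES 0))) -> 0
  row 13 [1101]: ((NOT 0 XOR (0 AND NOT 1)) AND ((NOT 1 OR 0) AND (NOT 1 IMPLIES 1))) -> 0
  row 14 [1110]: ((NOT 1 XOR (1 AND NOT 1)) AND ((NOT 1 OR 1) AND (NOT 1 IMPLIES 0))) -> 0
  row 15 [1111]: ((NOT 1 XOR (1 AND NOT 1)) AND ((NOT 1 OR 1) AND (NOT 1 IMPLIES 1))) -> 0
Full result column, 4 rows per line (P1,P2 fixed per line; P3,P4 runs 00..11 left to right):
  rows 0-3 [P1,P2=00]: 0101  = hex 5
  rows 4-7 [P1,P2=01]: 1100  = hex C
  rows 8-11 [P1,P2=10]: 0001  = hex 1
  rows 12-15 [P1,P2=11]: 0000  = hex 0
Output column (row 0 .. row 15) = 0101110000010000
Output column grouped in 4s = 0101 1100 0001 0000 = 0x5C10
Convert to decimal digit by digit (value = value*16 + digit):
  5 -> 5
  5*16 + 12 (C) = 92
  92*16 + 1 = 1473
  1473*16 + 0 = 23568
Decimal = 23568

23568


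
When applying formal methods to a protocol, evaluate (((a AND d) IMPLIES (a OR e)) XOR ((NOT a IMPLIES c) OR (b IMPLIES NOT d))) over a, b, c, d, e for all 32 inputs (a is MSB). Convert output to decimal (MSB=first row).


Formula: (((a AND d) IMPLIES (a OR e)) XOR ((NOT a IMPLIES c) OR (b IMPLIES NOT d))) over a, b, c, d, e (32 rows)
Evaluate each row (bits = a,b,c,d,e, MSB first):
  row 0 [00000]: (((0 AND 0) IMPLIES (0 OR 0)) XOR ((NOT 0 IMPLIES 0) OR (0 IMPLIES NOT 0))) -> 0
  row 1 [00001]: (((0 AND 0) IMPLIES (0 OR 1)) XOR ((NOT 0 IMPLIES 0) OR (0 IMPLIES NOT 0))) -> 0
  row 2 [00010]: (((0 AND 1) IMPLIES (0 OR 0)) XOR ((NOT 0 IMPLIES 0) OR (0 IMPLIES NOT 1))) -> 0
  row 3 [00011]: (((0 AND 1) IMPLIES (0 OR 1)) XOR ((NOT 0 IMPLIES 0) OR (0 IMPLIES NOT 1))) -> 0
  row 4 [00100]: (((0 AND 0) IMPLIES (0 OR 0)) XOR ((NOT 0 IMPLIES 1) OR (0 IMPLIES NOT 0))) -> 0
  row 5 [00101]: (((0 AND 0) IMPLIES (0 OR 1)) XOR ((NOT 0 IMPLIES 1) OR (0 IMPLIES NOT 0))) -> 0
  row 6 [00110]: (((0 AND 1) IMPLIES (0 OR 0)) XOR ((NOT 0 IMPLIES 1) OR (0 IMPLIES NOT 1))) -> 0
  row 7 [00111]: (((0 AND 1) IMPLIES (0 OR 1)) XOR ((NOT 0 IMPLIES 1) OR (0 IMPLIES NOT 1))) -> 0
  row 8 [01000]: (((0 AND 0) IMPLIES (0 OR 0)) XOR ((NOT 0 IMPLIES 0) OR (1 IMPLIES NOT 0))) -> 0
  row 9 [01001]: (((0 AND 0) IMPLIES (0 OR 1)) XOR ((NOT 0 IMPLIES 0) OR (1 IMPLIES NOT 0))) -> 0
  row 10 [01010]: (((0 AND 1) IMPLIES (0 OR 0)) XOR ((NOT 0 IMPLIES 0) OR (1 IMPLIES NOT 1))) -> 1
  row 11 [01011]: (((0 AND 1) IMPLIES (0 OR 1)) XOR ((NOT 0 IMPLIES 0) OR (1 IMPLIES NOT 1))) -> 1
  row 12 [01100]: (((0 AND 0) IMPLIES (0 OR 0)) XOR ((NOT 0 IMPLIES 1) OR (1 IMPLIES NOT 0))) -> 0
  row 13 [01101]: (((0 AND 0) IMPLIES (0 OR 1)) XOR ((NOT 0 IMPLIES 1) OR (1 IMPLIES NOT 0))) -> 0
  row 14 [01110]: (((0 AND 1) IMPLIES (0 OR 0)) XOR ((NOT 0 IMPLIES 1) OR (1 IMPLIES NOT 1))) -> 0
  row 15 [01111]: (((0 AND 1) IMPLIES (0 OR 1)) XOR ((NOT 0 IMPLIES 1) OR (1 IMPLIES NOT 1))) -> 0
  row 16 [10000]: (((1 AND 0) IMPLIES (1 OR 0)) XOR ((NOT 1 IMPLIES 0) OR (0 IMPLIES NOT 0))) -> 0
  row 17 [10001]: (((1 AND 0) IMPLIES (1 OR 1)) XOR ((NOT 1 IMPLIES 0) OR (0 IMPLIES NOT 0))) -> 0
  row 18 [10010]: (((1 AND 1) IMPLIES (1 OR 0)) XOR ((NOT 1 IMPLIES 0) OR (0 IMPLIES NOT 1))) -> 0
  row 19 [10011]: (((1 AND 1) IMPLIES (1 OR 1)) XOR ((NOT 1 IMPLIES 0) OR (0 IMPLIES NOT 1))) -> 0
  row 20 [10100]: (((1 AND 0) IMPLIES (1 OR 0)) XOR ((NOT 1 IMPLIES 1) OR (0 IMPLIES NOT 0))) -> 0
  row 21 [10101]: (((1 AND 0) IMPLIES (1 OR 1)) XOR ((NOT 1 IMPLIES 1) OR (0 IMPLIES NOT 0))) -> 0
  row 22 [10110]: (((1 AND 1) IMPLIES (1 OR 0)) XOR ((NOT 1 IMPLIES 1) OR (0 IMPLIES NOT 1))) -> 0
  row 23 [10111]: (((1 AND 1) IMPLIES (1 OR 1)) XOR ((NOT 1 IMPLIES 1) OR (0 IMPLIES NOT 1))) -> 0
  row 24 [11000]: (((1 AND 0) IMPLIES (1 OR 0)) XOR ((NOT 1 IMPLIES 0) OR (1 IMPLIES NOT 0))) -> 0
  row 25 [11001]: (((1 AND 0) IMPLIES (1 OR 1)) XOR ((NOT 1 IMPLIES 0) OR (1 IMPLIES NOT 0))) -> 0
  row 26 [11010]: (((1 AND 1) IMPLIES (1 OR 0)) XOR ((NOT 1 IMPLIES 0) OR (1 IMPLIES NOT 1))) -> 0
  row 27 [11011]: (((1 AND 1) IMPLIES (1 OR 1)) XOR ((NOT 1 IMPLIES 0) OR (1 IMPLIES NOT 1))) -> 0
  row 28 [11100]: (((1 AND 0) IMPLIES (1 OR 0)) XOR ((NOT 1 IMPLIES 1) OR (1 IMPLIES NOT 0))) -> 0
  row 29 [11101]: (((1 AND 0) IMPLIES (1 OR 1)) XOR ((NOT 1 IMPLIES 1) OR (1 IMPLIES NOT 0))) -> 0
  row 30 [11110]: (((1 AND 1) IMPLIES (1 OR 0)) XOR ((NOT 1 IMPLIES 1) OR (1 IMPLIES NOT 1))) -> 0
  row 31 [11111]: (((1 AND 1) IMPLIES (1 OR 1)) XOR ((NOT 1 IMPLIES 1) OR (1 IMPLIES NOT 1))) -> 0
Full result column, 4 rows per line (a,b,c fixed per line; d,e runs 00..11 left to right):
  rows 0-3 [a,b,c=000]: 0000  = hex 0
  rows 4-7 [a,b,c=001]: 0000  = hex 0
  rows 8-11 [a,b,c=010]: 0011  = hex 3
  rows 12-15 [a,b,c=011]: 0000  = hex 0
  rows 16-19 [a,b,c=100]: 0000  = hex 0
  rows 20-23 [a,b,c=101]: 0000  = hex 0
  rows 24-27 [a,b,c=110]: 0000  = hex 0
  rows 28-31 [a,b,c=111]: 0000  = hex 0
Output column (row 0 .. row 31) = 00000000001100000000000000000000
Output column grouped in 4s = 0000 0000 0011 0000 0000 0000 0000 0000 = 0x00300000
Convert to decimal digit by digit (value = value*16 + digit):
  0 -> 0
  0*16 + 0 = 0
  0*16 + 3 = 3
  3*16 + 0 = 48
  48*16 + 0 = 768
  768*16 + 0 = 12288
  12288*16 + 0 = 196608
  196608*16 + 0 = 3145728
Decimal = 3145728

3145728


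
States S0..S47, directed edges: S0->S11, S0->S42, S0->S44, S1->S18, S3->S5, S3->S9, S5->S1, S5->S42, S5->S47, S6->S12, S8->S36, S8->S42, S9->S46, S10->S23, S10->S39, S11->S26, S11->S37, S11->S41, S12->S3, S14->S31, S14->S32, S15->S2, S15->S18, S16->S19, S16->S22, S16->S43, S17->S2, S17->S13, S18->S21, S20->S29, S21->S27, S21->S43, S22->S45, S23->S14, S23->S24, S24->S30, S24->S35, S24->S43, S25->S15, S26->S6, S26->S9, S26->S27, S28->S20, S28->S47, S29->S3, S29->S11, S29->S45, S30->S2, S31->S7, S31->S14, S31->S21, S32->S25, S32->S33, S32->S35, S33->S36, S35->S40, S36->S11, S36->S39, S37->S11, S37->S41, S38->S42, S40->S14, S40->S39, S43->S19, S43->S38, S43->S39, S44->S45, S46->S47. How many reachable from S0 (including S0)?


BFS from S0:
  layer 0: {S0}
  layer 1: {S11, S42, S44}
  layer 2: {S26, S37, S41, S45}
  layer 3: {S6, S9, S27}
  layer 4: {S12, S46}
  layer 5: {S3, S47}
  layer 6: {S5}
  layer 7: {S1}
  layer 8: {S18}
  layer 9: {S21}
  layer 10: {S43}
  layer 11: {S19, S38, S39}
Reachable set: {S0, S1, S3, S5, S6, S9, S11, S12, S18, S19, S21, S26, S27, S37, S38, S39, S41, S42, S43, S44, S45, S46, S47}
Count = 23

23


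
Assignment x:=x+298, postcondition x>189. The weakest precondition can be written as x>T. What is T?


Formula: wp(x:=E, P) = P[E/x] (substitute E for x in postcondition)
Step 1: Postcondition: x>189
Step 2: Substitute x+298 for x: x+298>189
Step 3: Solve for x: x > 189-298 = -109

-109


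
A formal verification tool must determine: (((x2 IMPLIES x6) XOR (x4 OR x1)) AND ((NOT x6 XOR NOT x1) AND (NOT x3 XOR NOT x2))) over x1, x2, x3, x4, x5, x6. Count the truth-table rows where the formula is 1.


Formula: (((x2 IMPLIES x6) XOR (x4 OR x1)) AND ((NOT x6 XOR NOT x1) AND (NOT x3 XOR NOT x2))) over 6 vars (64 rows)
Evaluate each row (x1, x2, x3, x4, x5, x6 as bits, MSB first):
  row 0 [000000]: (((0 IMPLIES 0) XOR (0 OR 0)) AND ((NOT 0 XOR NOT 0) AND (NOT 0 XOR NOT 0))) -> 0
  row 1 [000001]: (((0 IMPLIES 1) XOR (0 OR 0)) AND ((NOT 1 XOR NOT 0) AND (NOT 0 XOR NOT 0))) -> 0
  row 2 [000010]: (((0 IMPLIES 0) XOR (0 OR 0)) AND ((NOT 0 XOR NOT 0) AND (NOT 0 XOR NOT 0))) -> 0
  row 3 [000011]: (((0 IMPLIES 1) XOR (0 OR 0)) AND ((NOT 1 XOR NOT 0) AND (NOT 0 XOR NOT 0))) -> 0
  row 4 [000100]: (((0 IMPLIES 0) XOR (1 OR 0)) AND ((NOT 0 XOR NOT 0) AND (NOT 0 XOR NOT 0))) -> 0
  (every remaining row is evaluated the same way; all 64 results are listed next)
Full result column, 8 rows per line (x1,x2,x3 fixed per line; x4,x5,x6 runs 000..111 left to right):
  rows 0-7 [x1,x2,x3=000]: 00000000  (ones: 0)
  rows 8-15 [x1,x2,x3=001]: 01010000  (ones: 2)
  rows 16-23 [x1,x2,x3=010]: 01010000  (ones: 2)
  rows 24-31 [x1,x2,x3=011]: 00000000  (ones: 0)
  rows 32-39 [x1,x2,x3=100]: 00000000  (ones: 0)
  rows 40-47 [x1,x2,x3=101]: 00000000  (ones: 0)
  rows 48-55 [x1,x2,x3=110]: 10101010  (ones: 4)
  rows 56-63 [x1,x2,x3=111]: 00000000  (ones: 0)
Count of 1-rows = 0+2+2+0+0+0+4+0 = 8

8


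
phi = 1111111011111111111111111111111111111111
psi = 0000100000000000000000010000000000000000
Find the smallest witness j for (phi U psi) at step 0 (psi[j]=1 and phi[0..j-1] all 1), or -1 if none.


(phi U psi) at 0: need smallest j with psi[j]=1 and phi[i]=1 for all i in [0,j).
Scan from step 0:
  step 0: phi=1, psi=0 -> continue
  step 1: phi=1, psi=0 -> continue
  step 2: phi=1, psi=0 -> continue
  step 3: phi=1, psi=0 -> continue
  step 4: psi=1 and phi held for [0,4) -> witness found
Witness step = 4

4


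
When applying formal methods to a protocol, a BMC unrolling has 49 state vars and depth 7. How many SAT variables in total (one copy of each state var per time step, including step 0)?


BMC unrolls to depth k, creating one copy of each state var for steps 0..k.
Step count = 7 + 1 = 8 (steps 0 through 7)
Vars per step = 49
Total = 49 * 8 = 392

392


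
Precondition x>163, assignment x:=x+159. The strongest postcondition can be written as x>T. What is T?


Formula: sp(P, x:=E) = exists old_x. (x = E[old_x/x]) AND P[old_x/x] (old_x is the value of x before the assignment; eliminate old_x by solving x = E[old_x/x] for old_x)
Step 1: Precondition P: x>163, i.e. old_x > 163
Step 2: Assignment gives x = old_x + 159, so old_x = x - 159
Step 3: Substitute into P: x - 159 > 163
Step 4: Simplify: x > 163+159 = 322

322


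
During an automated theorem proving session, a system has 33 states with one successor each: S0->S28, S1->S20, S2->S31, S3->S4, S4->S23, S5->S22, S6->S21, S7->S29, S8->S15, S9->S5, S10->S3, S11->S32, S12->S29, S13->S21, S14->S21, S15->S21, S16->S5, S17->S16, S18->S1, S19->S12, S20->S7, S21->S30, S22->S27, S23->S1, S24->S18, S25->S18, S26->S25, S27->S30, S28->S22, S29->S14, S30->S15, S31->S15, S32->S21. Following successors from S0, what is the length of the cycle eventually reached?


Trace from S0 until a state repeats:
  S0 -> S28 -> S22 -> S27 -> S30 -> S15 -> S21 -> S30
S30 first seen at step 4, revisited at step 7.
Cycle length = 7 - 4 = 3

3


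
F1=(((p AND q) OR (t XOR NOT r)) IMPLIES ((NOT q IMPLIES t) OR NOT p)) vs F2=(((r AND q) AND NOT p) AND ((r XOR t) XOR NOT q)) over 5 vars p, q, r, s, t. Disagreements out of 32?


F1 = (((p AND q) OR (t XOR NOT r)) IMPLIES ((NOT q IMPLIES t) OR NOT p))
F2 = (((r AND q) AND NOT p) AND ((r XOR t) XOR NOT q))
Evaluate both on each of 32 rows (bits = p,q,r,s,t):
  row 0 [00000]: F1=1 F2=0 (differ) -> 1
  row 1 [00001]: F1=1 F2=0 (differ) -> 1
  row 2 [00010]: F1=1 F2=0 (differ) -> 1
  row 3 [00011]: F1=1 F2=0 (differ) -> 1
  row 4 [00100]: F1=1 F2=0 (differ) -> 1
  row 5 [00101]: F1=1 F2=0 (differ) -> 1
  row 6 [00110]: F1=1 F2=0 (differ) -> 1
  row 7 [00111]: F1=1 F2=0 (differ) -> 1
  row 8 [01000]: F1=1 F2=0 (differ) -> 1
  row 9 [01001]: F1=1 F2=0 (differ) -> 1
  row 10 [01010]: F1=1 F2=0 (differ) -> 1
  row 11 [01011]: F1=1 F2=0 (differ) -> 1
  row 12 [01100]: F1=1 F2=1 -> 0
  row 13 [01101]: F1=1 F2=0 (differ) -> 1
  row 14 [01110]: F1=1 F2=1 -> 0
  row 15 [01111]: F1=1 F2=0 (differ) -> 1
  row 16 [10000]: F1=0 F2=0 -> 0
  row 17 [10001]: F1=1 F2=0 (differ) -> 1
  row 18 [10010]: F1=0 F2=0 -> 0
  row 19 [10011]: F1=1 F2=0 (differ) -> 1
  row 20 [10100]: F1=1 F2=0 (differ) -> 1
  row 21 [10101]: F1=1 F2=0 (differ) -> 1
  row 22 [10110]: F1=1 F2=0 (differ) -> 1
  row 23 [10111]: F1=1 F2=0 (differ) -> 1
  row 24 [11000]: F1=1 F2=0 (differ) -> 1
  row 25 [11001]: F1=1 F2=0 (differ) -> 1
  row 26 [11010]: F1=1 F2=0 (differ) -> 1
  row 27 [11011]: F1=1 F2=0 (differ) -> 1
  row 28 [11100]: F1=1 F2=0 (differ) -> 1
  row 29 [11101]: F1=1 F2=0 (differ) -> 1
  row 30 [11110]: F1=1 F2=0 (differ) -> 1
  row 31 [11111]: F1=1 F2=0 (differ) -> 1
Full result column, 8 rows per line (p,q fixed per line; r,s,t runs 000..111 left to right):
  rows 0-7 [p,q=00]: 11111111  (ones: 8)
  rows 8-15 [p,q=01]: 11110101  (ones: 6)
  rows 16-23 [p,q=10]: 01011111  (ones: 6)
  rows 24-31 [p,q=11]: 11111111  (ones: 8)
Disagreements = 8+6+6+8 = 28

28


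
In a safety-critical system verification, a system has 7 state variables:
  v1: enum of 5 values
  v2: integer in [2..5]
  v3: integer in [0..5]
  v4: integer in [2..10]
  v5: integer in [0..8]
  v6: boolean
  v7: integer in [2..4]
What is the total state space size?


State space = product of domain sizes of all variables.
Domain sizes:
  v1 (enum of 5 values): 5
  v2 (integer in [2..5]): 4
  v3 (integer in [0..5]): 6
  v4 (integer in [2..10]): 9
  v5 (integer in [0..8]): 9
  v6 (boolean): 2
  v7 (integer in [2..4]): 3
Product = 5 * 4 * 6 * 9 * 9 * 2 * 3 = 58320

58320


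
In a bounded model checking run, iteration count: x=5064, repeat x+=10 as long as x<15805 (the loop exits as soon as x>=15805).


Step 1: x goes from 5064 toward 15805 by 10; the body runs while x<15805, so iterations = ceil((bound-start)/step)
Step 2: Distance=10741
Step 3: ceil(10741/10)=1075

1075


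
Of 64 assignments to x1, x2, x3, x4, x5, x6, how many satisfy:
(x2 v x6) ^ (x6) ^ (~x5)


CNF with 3 clauses over 6 vars (64 assignments).
An assignment satisfies CNF iff every clause has >=1 true literal.
Check each row (bits = x1,x2,x3,x4,x5,x6; clause T/F shown):
  row 0 [000000]: clauses=FFT -> 0
  row 1 [000001]: clauses=TTT -> 1
  row 2 [000010]: clauses=FFF -> 0
  row 3 [000011]: clauses=TTF -> 0
  row 4 [000100]: clauses=FFT -> 0
  (every remaining row is evaluated the same way; all 64 results are listed next)
Full result column, 8 rows per line (x1,x2,x3 fixed per line; x4,x5,x6 runs 000..111 left to right):
  rows 0-7 [x1,x2,x3=000]: 01000100  (ones: 2)
  rows 8-15 [x1,x2,x3=001]: 01000100  (ones: 2)
  rows 16-23 [x1,x2,x3=010]: 01000100  (ones: 2)
  rows 24-31 [x1,x2,x3=011]: 01000100  (ones: 2)
  rows 32-39 [x1,x2,x3=100]: 01000100  (ones: 2)
  rows 40-47 [x1,x2,x3=101]: 01000100  (ones: 2)
  rows 48-55 [x1,x2,x3=110]: 01000100  (ones: 2)
  rows 56-63 [x1,x2,x3=111]: 01000100  (ones: 2)
Satisfying assignments = 2+2+2+2+2+2+2+2 = 16

16


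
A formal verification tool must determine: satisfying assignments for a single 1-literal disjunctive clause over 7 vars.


Step 1: Total=2^7=128
Step 2: Unsat when all 1 false: 2^6=64
Step 3: Sat=128-64=64

64


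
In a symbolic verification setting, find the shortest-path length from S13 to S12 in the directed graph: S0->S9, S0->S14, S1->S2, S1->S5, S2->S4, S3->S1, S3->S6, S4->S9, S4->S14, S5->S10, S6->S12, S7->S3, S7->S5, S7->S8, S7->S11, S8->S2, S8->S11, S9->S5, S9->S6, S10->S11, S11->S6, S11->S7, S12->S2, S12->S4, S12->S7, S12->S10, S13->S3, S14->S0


BFS layer-by-layer from S13:
  dist 0: {S13}
  dist 1: {S3}
  dist 2: {S1, S6}
  dist 3: {S2, S5, S12}
  -> S12 reached at distance 3
Shortest path length = 3

3


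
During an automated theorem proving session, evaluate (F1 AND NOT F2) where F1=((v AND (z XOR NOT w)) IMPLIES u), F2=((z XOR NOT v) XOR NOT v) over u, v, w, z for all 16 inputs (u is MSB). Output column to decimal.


F1 = ((v AND (z XOR NOT w)) IMPLIES u)
F2 = ((z XOR NOT v) XOR NOT v)
Counterexample to F1=>F2 is where F1=1 and F2=0.
Evaluate each row (bits = u,v,w,z, MSB first):
  row 0 [0000]: F1=1 F2=0 -> F1&~F2 -> 1
  row 1 [0001]: F1=1 F2=1 -> F1&~F2 -> 0
  row 2 [0010]: F1=1 F2=0 -> F1&~F2 -> 1
  row 3 [0011]: F1=1 F2=1 -> F1&~F2 -> 0
  row 4 [0100]: F1=0 F2=0 -> F1&~F2 -> 0
  row 5 [0101]: F1=1 F2=1 -> F1&~F2 -> 0
  row 6 [0110]: F1=1 F2=0 -> F1&~F2 -> 1
  row 7 [0111]: F1=0 F2=1 -> F1&~F2 -> 0
  row 8 [1000]: F1=1 F2=0 -> F1&~F2 -> 1
  row 9 [1001]: F1=1 F2=1 -> F1&~F2 -> 0
  row 10 [1010]: F1=1 F2=0 -> F1&~F2 -> 1
  row 11 [1011]: F1=1 F2=1 -> F1&~F2 -> 0
  row 12 [1100]: F1=1 F2=0 -> F1&~F2 -> 1
  row 13 [1101]: F1=1 F2=1 -> F1&~F2 -> 0
  row 14 [1110]: F1=1 F2=0 -> F1&~F2 -> 1
  row 15 [1111]: F1=1 F2=1 -> F1&~F2 -> 0
Full result column, 4 rows per line (u,v fixed per line; w,z runs 00..11 left to right):
  rows 0-3 [u,v=00]: 1010  = hex A
  rows 4-7 [u,v=01]: 0010  = hex 2
  rows 8-11 [u,v=10]: 1010  = hex A
  rows 12-15 [u,v=11]: 1010  = hex A
Counterexample vector (row 0 .. row 15) = 1010001010101010
Output column grouped in 4s = 1010 0010 1010 1010 = 0xA2AA
Convert to decimal digit by digit (value = value*16 + digit):
  A -> 10
  10*16 + 2 = 162
  162*16 + 10 (A) = 2602
  2602*16 + 10 (A) = 41642
Decimal = 41642

41642


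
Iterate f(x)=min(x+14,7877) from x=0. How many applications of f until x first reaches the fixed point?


Step 1: x=0, cap=7877, increment=14
Step 2: x grows by 14 each step until capped at 7877; fixed point is x=7877
Step 3: iterations = ceil(7877/14) = 563

563


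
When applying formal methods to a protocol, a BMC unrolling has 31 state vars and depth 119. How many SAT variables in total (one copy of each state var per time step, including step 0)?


BMC unrolls to depth k, creating one copy of each state var for steps 0..k.
Step count = 119 + 1 = 120 (steps 0 through 119)
Vars per step = 31
Total = 31 * 120 = 3720

3720


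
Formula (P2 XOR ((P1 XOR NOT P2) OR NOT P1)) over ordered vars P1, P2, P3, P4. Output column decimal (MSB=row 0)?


Formula: (P2 XOR ((P1 XOR NOT P2) OR NOT P1)) over P1, P2, P3, P4 (16 rows)
Evaluate each row (bits = P1,P2,P3,P4, MSB first):
  row 0 [0000]: (0 XOR ((0 XOR NOT 0) OR NOT 0)) -> 1
  row 1 [0001]: (0 XOR ((0 XOR NOT 0) OR NOT 0)) -> 1
  row 2 [0010]: (0 XOR ((0 XOR NOT 0) OR NOT 0)) -> 1
  row 3 [0011]: (0 XOR ((0 XOR NOT 0) OR NOT 0)) -> 1
  row 4 [0100]: (1 XOR ((0 XOR NOT 1) OR NOT 0)) -> 0
  row 5 [0101]: (1 XOR ((0 XOR NOT 1) OR NOT 0)) -> 0
  row 6 [0110]: (1 XOR ((0 XOR NOT 1) OR NOT 0)) -> 0
  row 7 [0111]: (1 XOR ((0 XOR NOT 1) OR NOT 0)) -> 0
  row 8 [1000]: (0 XOR ((1 XOR NOT 0) OR NOT 1)) -> 0
  row 9 [1001]: (0 XOR ((1 XOR NOT 0) OR NOT 1)) -> 0
  row 10 [1010]: (0 XOR ((1 XOR NOT 0) OR NOT 1)) -> 0
  row 11 [1011]: (0 XOR ((1 XOR NOT 0) OR NOT 1)) -> 0
  row 12 [1100]: (1 XOR ((1 XOR NOT 1) OR NOT 1)) -> 0
  row 13 [1101]: (1 XOR ((1 XOR NOT 1) OR NOT 1)) -> 0
  row 14 [1110]: (1 XOR ((1 XOR NOT 1) OR NOT 1)) -> 0
  row 15 [1111]: (1 XOR ((1 XOR NOT 1) OR NOT 1)) -> 0
Full result column, 4 rows per line (P1,P2 fixed per line; P3,P4 runs 00..11 left to right):
  rows 0-3 [P1,P2=00]: 1111  = hex F
  rows 4-7 [P1,P2=01]: 0000  = hex 0
  rows 8-11 [P1,P2=10]: 0000  = hex 0
  rows 12-15 [P1,P2=11]: 0000  = hex 0
Output column (row 0 .. row 15) = 1111000000000000
Output column grouped in 4s = 1111 0000 0000 0000 = 0xF000
Convert to decimal digit by digit (value = value*16 + digit):
  F -> 15
  15*16 + 0 = 240
  240*16 + 0 = 3840
  3840*16 + 0 = 61440
Decimal = 61440

61440


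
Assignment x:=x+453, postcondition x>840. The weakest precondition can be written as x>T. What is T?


Formula: wp(x:=E, P) = P[E/x] (substitute E for x in postcondition)
Step 1: Postcondition: x>840
Step 2: Substitute x+453 for x: x+453>840
Step 3: Solve for x: x > 840-453 = 387

387


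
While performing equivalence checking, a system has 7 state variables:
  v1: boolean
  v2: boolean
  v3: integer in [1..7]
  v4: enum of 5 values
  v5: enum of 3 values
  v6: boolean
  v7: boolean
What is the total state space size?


State space = product of domain sizes of all variables.
Domain sizes:
  v1 (boolean): 2
  v2 (boolean): 2
  v3 (integer in [1..7]): 7
  v4 (enum of 5 values): 5
  v5 (enum of 3 values): 3
  v6 (boolean): 2
  v7 (boolean): 2
Product = 2 * 2 * 7 * 5 * 3 * 2 * 2 = 1680

1680


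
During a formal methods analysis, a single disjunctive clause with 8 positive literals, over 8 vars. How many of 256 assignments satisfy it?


Step 1: Total=2^8=256
Step 2: Unsat when all 8 false: 2^0=1
Step 3: Sat=256-1=255

255


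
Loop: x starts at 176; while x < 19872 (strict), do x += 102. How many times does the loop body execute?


Step 1: x goes from 176 toward 19872 by 102; the body runs while x<19872, so iterations = ceil((bound-start)/step)
Step 2: Distance=19696
Step 3: ceil(19696/102)=194

194


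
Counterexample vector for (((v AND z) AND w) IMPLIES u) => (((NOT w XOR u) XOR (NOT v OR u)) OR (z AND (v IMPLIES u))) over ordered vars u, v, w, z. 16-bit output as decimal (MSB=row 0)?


F1 = (((v AND z) AND w) IMPLIES u)
F2 = (((NOT w XOR u) XOR (NOT v OR u)) OR (z AND (v IMPLIES u)))
Counterexample to F1=>F2 is where F1=1 and F2=0.
Evaluate each row (bits = u,v,w,z, MSB first):
  row 0 [0000]: F1=1 F2=0 -> F1&~F2 -> 1
  row 1 [0001]: F1=1 F2=1 -> F1&~F2 -> 0
  row 2 [0010]: F1=1 F2=1 -> F1&~F2 -> 0
  row 3 [0011]: F1=1 F2=1 -> F1&~F2 -> 0
  row 4 [0100]: F1=1 F2=1 -> F1&~F2 -> 0
  row 5 [0101]: F1=1 F2=1 -> F1&~F2 -> 0
  row 6 [0110]: F1=1 F2=0 -> F1&~F2 -> 1
  row 7 [0111]: F1=0 F2=0 -> F1&~F2 -> 0
  row 8 [1000]: F1=1 F2=1 -> F1&~F2 -> 0
  row 9 [1001]: F1=1 F2=1 -> F1&~F2 -> 0
  row 10 [1010]: F1=1 F2=0 -> F1&~F2 -> 1
  row 11 [1011]: F1=1 F2=1 -> F1&~F2 -> 0
  row 12 [1100]: F1=1 F2=1 -> F1&~F2 -> 0
  row 13 [1101]: F1=1 F2=1 -> F1&~F2 -> 0
  row 14 [1110]: F1=1 F2=0 -> F1&~F2 -> 1
  row 15 [1111]: F1=1 F2=1 -> F1&~F2 -> 0
Full result column, 4 rows per line (u,v fixed per line; w,z runs 00..11 left to right):
  rows 0-3 [u,v=00]: 1000  = hex 8
  rows 4-7 [u,v=01]: 0010  = hex 2
  rows 8-11 [u,v=10]: 0010  = hex 2
  rows 12-15 [u,v=11]: 0010  = hex 2
Counterexample vector (row 0 .. row 15) = 1000001000100010
Output column grouped in 4s = 1000 0010 0010 0010 = 0x8222
Convert to decimal digit by digit (value = value*16 + digit):
  8 -> 8
  8*16 + 2 = 130
  130*16 + 2 = 2082
  2082*16 + 2 = 33314
Decimal = 33314

33314
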